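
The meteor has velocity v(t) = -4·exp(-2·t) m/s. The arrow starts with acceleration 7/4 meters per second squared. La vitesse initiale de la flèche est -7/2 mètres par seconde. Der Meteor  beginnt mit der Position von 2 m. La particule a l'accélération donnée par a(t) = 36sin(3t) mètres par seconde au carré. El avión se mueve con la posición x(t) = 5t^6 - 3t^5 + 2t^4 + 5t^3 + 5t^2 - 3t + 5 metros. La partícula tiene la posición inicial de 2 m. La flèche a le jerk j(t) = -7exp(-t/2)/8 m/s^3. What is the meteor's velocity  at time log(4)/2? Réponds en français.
Nous avons la vitesse v(t) = -4·exp(-2·t). En substituant t = log(4)/2: v(log(4)/2) = -1.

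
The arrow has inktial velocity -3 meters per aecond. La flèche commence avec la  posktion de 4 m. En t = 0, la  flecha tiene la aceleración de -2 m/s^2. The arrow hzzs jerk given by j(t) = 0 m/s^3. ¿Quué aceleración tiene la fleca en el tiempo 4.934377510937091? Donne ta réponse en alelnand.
Wir müssen das Integral unserer Gleichung für den Ruck j(t) = 0 1-mal finden. Das Integral von dem Ruck ist die Beschleunigung. Mit a(0) = -2 erhalten wir a(t) = -2. Mit a(t) = -2 und Einsetzen von t = 4.934377510937091, finden wir a = -2.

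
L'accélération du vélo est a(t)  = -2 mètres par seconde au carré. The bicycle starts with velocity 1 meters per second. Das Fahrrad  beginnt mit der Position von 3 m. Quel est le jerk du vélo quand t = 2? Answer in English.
We must differentiate our acceleration equation a(t) = -2 1 time. The derivative of acceleration gives jerk: j(t) = 0. We have jerk j(t) = 0. Substituting t = 2: j(2) = 0.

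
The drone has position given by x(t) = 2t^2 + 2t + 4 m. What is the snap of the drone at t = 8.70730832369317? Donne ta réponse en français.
En partant de la position x(t) = 2·t^2 + 2·t + 4, nous prenons 4 dérivées. En dérivant la position, nous obtenons la vitesse: v(t) = 4·t + 2. En prenant d/dt de v(t), nous trouvons a(t) = 4. En dérivant l'accélération, nous obtenons le jerk: j(t) = 0. En dérivant le jerk, nous obtenons le snap: s(t) = 0. Nous avons le snap s(t) = 0. En substituant t = 8.70730832369317: s(8.70730832369317) = 0.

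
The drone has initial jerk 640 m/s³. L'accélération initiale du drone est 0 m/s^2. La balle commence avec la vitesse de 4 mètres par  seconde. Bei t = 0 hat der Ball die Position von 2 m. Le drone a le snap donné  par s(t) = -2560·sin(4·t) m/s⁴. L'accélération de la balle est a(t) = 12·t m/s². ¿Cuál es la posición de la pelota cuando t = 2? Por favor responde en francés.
Pour résoudre ceci, nous devons prendre 2 primitives de notre équation de l'accélération a(t) = 12·t. En intégrant l'accélération et en utilisant la condition initiale v(0) = 4, nous obtenons v(t) = 6·t^2 + 4. L'intégrale de la vitesse, avec x(0) = 2, donne la position: x(t) = 2·t^3 + 4·t + 2. Nous avons la position x(t) = 2·t^3 + 4·t + 2. En substituant t = 2: x(2) = 26.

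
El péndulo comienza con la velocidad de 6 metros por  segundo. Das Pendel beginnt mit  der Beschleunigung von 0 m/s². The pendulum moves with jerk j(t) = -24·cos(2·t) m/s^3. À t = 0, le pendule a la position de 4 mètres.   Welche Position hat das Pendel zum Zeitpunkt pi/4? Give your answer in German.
Um dies zu lösen, müssen wir 3 Stammfunktionen unserer Gleichung für den Ruck j(t) = -24·cos(2·t) finden. Mit ∫j(t)dt und Anwendung von a(0) = 0, finden wir a(t) = -12·sin(2·t). Die Stammfunktion von der Beschleunigung ist die Geschwindigkeit. Mit v(0) = 6 erhalten wir v(t) = 6·cos(2·t). Die Stammfunktion von der Geschwindigkeit, mit x(0) = 4, ergibt die Position: x(t) = 3·sin(2·t) + 4. Wir haben die Position x(t) = 3·sin(2·t) + 4. Durch Einsetzen von t = pi/4: x(pi/4) = 7.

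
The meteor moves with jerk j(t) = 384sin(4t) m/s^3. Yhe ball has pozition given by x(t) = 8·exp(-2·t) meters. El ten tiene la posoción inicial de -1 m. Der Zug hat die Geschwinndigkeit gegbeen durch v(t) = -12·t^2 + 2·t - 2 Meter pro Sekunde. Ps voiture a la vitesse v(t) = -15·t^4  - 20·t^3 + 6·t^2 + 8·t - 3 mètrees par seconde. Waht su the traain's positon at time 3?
We need to integrate our velocity equation v(t) = -12·t^2 + 2·t - 2 1 time. Finding the integral of v(t) and using x(0) = -1: x(t) = -4·t^3 + t^2 - 2·t - 1. From the given position equation x(t) = -4·t^3 + t^2 - 2·t - 1, we substitute t = 3 to get x = -106.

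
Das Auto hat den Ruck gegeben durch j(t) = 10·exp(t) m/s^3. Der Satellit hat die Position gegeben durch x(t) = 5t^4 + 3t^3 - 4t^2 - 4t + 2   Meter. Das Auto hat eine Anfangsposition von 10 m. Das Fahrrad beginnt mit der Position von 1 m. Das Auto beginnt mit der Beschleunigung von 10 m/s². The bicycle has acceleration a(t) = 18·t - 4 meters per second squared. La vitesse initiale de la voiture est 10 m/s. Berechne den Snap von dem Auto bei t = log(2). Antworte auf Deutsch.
Wir müssen unsere Gleichung für den Ruck j(t) = 10·exp(t) 1-mal ableiten. Die Ableitung von dem Ruck ergibt den Snap: s(t) = 10·exp(t). Aus der Gleichung für den Snap s(t) = 10·exp(t), setzen wir t = log(2) ein und erhalten s = 20.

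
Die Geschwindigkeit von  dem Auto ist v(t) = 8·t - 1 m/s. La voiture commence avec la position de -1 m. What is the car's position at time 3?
To find the answer, we compute 1 antiderivative of v(t) = 8·t - 1. Taking ∫v(t)dt and applying x(0) = -1, we find x(t) = 4·t^2 - t - 1. We have position x(t) = 4·t^2 - t - 1. Substituting t = 3: x(3) = 32.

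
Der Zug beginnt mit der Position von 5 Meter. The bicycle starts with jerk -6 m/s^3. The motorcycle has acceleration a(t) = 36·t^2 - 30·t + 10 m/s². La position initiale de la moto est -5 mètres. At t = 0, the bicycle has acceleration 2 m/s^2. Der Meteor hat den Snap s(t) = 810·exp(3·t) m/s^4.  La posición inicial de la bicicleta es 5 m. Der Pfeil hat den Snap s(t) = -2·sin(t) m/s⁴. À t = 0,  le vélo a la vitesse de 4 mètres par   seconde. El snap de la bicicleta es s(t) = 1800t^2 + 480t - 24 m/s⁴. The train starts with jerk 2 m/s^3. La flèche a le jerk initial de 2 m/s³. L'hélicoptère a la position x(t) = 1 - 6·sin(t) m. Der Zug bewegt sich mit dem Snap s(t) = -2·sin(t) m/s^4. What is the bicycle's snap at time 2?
Using s(t) = 1800·t^2 + 480·t - 24 and substituting t = 2, we find s = 8136.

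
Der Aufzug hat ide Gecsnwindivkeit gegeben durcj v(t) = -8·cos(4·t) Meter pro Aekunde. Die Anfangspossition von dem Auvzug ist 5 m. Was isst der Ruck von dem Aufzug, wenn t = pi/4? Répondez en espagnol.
Debemos derivar nuestra ecuación de la velocidad v(t) = -8·cos(4·t) 2 veces. Tomando d/dt de v(t), encontramos a(t) = 32·sin(4·t). Tomando d/dt de a(t), encontramos j(t) = 128·cos(4·t). Tenemos la sacudida j(t) = 128·cos(4·t). Sustituyendo t = pi/4: j(pi/4) = -128.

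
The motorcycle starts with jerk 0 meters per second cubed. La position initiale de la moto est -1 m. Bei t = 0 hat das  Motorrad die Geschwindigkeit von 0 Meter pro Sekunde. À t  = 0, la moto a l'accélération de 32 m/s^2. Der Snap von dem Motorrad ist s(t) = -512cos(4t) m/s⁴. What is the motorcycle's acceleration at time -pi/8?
Starting from snap s(t) = -512·cos(4·t), we take 2 antiderivatives. Integrating snap and using the initial condition j(0) = 0, we get j(t) = -128·sin(4·t). Finding the antiderivative of j(t) and using a(0) = 32: a(t) = 32·cos(4·t). We have acceleration a(t) = 32·cos(4·t). Substituting t = -pi/8: a(-pi/8) = 0.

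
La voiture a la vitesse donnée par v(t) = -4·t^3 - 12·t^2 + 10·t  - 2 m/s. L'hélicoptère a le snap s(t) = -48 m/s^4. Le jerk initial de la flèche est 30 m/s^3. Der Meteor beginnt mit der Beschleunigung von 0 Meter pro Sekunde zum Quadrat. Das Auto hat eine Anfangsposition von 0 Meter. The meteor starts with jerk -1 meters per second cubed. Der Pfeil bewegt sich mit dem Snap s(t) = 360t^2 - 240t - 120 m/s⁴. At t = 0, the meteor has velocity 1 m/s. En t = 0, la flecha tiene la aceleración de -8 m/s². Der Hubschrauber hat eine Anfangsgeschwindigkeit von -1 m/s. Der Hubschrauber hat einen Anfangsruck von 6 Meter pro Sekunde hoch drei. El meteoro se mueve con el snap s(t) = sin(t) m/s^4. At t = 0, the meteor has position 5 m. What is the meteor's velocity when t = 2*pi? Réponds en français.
Nous devons trouver la primitive de notre équation du snap s(t) = sin(t) 3 fois. En intégrant le snap et en utilisant la condition initiale j(0) = -1, nous obtenons j(t) = -cos(t). La primitive du jerk, avec a(0) = 0, donne l'accélération: a(t) = -sin(t). L'intégrale de l'accélération est la vitesse. En utilisant v(0) = 1, nous obtenons v(t) = cos(t). De l'équation de la vitesse v(t) = cos(t), nous substituons t = 2*pi pour obtenir v = 1.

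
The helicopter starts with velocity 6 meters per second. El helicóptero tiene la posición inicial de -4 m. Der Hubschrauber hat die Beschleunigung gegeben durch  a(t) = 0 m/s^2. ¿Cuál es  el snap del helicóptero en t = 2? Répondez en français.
Pour résoudre ceci, nous devons prendre 2 dérivées de notre équation de l'accélération a(t) = 0. La dérivée de l'accélération donne le jerk: j(t) = 0. En prenant d/dt de j(t), nous trouvons s(t) = 0. En utilisant s(t) = 0 et en substituant t = 2, nous trouvons s = 0.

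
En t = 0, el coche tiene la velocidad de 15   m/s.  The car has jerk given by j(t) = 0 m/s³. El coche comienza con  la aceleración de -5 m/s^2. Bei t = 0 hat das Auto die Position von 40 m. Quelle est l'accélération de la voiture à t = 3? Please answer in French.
En partant du jerk j(t) = 0, nous prenons 1 intégrale. L'intégrale du jerk, avec a(0) = -5, donne l'accélération: a(t) = -5. En utilisant a(t) = -5 et en substituant t = 3, nous trouvons a = -5.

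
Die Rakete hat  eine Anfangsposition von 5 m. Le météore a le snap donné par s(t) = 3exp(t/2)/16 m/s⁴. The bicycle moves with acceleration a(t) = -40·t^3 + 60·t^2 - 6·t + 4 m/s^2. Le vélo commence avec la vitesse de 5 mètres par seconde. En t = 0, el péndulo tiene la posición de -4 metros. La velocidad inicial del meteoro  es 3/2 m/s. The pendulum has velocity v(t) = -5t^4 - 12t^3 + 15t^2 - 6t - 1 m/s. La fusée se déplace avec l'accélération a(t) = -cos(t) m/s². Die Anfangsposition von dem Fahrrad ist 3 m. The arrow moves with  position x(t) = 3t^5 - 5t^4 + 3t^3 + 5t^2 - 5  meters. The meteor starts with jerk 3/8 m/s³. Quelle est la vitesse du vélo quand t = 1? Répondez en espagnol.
Necesitamos integrar nuestra ecuación de la aceleración a(t) = -40·t^3 + 60·t^2 - 6·t + 4 1 vez. Integrando la aceleración y usando la condición inicial v(0) = 5, obtenemos v(t) = -10·t^4 + 20·t^3 - 3·t^2 + 4·t + 5. De la ecuación de la velocidad v(t) = -10·t^4 + 20·t^3 - 3·t^2 + 4·t + 5, sustituimos t = 1 para obtener v = 16.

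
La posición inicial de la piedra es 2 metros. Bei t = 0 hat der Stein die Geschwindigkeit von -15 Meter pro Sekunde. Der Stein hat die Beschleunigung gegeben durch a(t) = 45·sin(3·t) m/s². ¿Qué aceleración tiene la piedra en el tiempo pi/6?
De la ecuación de la aceleración a(t) = 45·sin(3·t), sustituimos t = pi/6 para obtener a = 45.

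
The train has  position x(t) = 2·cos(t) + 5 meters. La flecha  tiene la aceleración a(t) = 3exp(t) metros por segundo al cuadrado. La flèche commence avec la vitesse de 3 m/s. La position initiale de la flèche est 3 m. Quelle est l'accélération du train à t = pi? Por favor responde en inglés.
We must differentiate our position equation x(t) = 2·cos(t) + 5 2 times. Taking d/dt of x(t), we find v(t) = -2·sin(t). Taking d/dt of v(t), we find a(t) = -2·cos(t). Using a(t) = -2·cos(t) and substituting t = pi, we find a = 2.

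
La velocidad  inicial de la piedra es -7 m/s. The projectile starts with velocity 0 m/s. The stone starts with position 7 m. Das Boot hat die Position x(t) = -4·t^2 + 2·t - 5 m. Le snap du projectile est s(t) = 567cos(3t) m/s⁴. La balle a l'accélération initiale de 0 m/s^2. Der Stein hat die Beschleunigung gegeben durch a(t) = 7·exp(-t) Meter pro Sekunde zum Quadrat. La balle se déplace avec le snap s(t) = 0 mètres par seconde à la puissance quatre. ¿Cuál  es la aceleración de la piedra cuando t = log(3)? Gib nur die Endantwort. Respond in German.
Bei t = log(3), a = 7/3.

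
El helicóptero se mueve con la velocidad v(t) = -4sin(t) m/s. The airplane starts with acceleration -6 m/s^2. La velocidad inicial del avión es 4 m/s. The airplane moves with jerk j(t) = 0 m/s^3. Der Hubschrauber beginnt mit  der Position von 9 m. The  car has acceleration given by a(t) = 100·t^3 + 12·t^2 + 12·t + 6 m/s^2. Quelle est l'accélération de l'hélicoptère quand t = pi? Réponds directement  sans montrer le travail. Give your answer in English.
The acceleration at t = pi is a = 4.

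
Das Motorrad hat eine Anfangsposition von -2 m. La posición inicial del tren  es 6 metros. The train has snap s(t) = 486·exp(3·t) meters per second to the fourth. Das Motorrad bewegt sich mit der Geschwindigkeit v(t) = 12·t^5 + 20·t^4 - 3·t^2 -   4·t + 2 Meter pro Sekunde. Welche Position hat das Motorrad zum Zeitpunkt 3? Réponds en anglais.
We need to integrate our velocity equation v(t) = 12·t^5 + 20·t^4 - 3·t^2 - 4·t + 2 1 time. Taking ∫v(t)dt and applying x(0) = -2, we find x(t) = 2·t^6 + 4·t^5 - t^3 - 2·t^2 + 2·t - 2. Using x(t) = 2·t^6 + 4·t^5 - t^3 - 2·t^2 + 2·t - 2 and substituting t = 3, we find x = 2389.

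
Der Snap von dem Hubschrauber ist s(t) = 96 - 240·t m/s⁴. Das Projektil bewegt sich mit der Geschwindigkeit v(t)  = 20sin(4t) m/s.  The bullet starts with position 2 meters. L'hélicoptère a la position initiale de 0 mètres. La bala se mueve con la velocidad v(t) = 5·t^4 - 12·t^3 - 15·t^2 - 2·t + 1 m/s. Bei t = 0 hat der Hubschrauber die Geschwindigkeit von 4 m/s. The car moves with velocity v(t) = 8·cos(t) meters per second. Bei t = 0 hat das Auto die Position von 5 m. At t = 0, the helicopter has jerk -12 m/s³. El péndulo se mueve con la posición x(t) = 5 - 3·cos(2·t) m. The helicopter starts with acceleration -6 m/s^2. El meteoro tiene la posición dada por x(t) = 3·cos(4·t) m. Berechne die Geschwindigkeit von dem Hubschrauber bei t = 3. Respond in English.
To find the answer, we compute 3 integrals of s(t) = 96 - 240·t. The integral of snap is jerk. Using j(0) = -12, we get j(t) = -120·t^2 + 96·t - 12. The antiderivative of jerk is acceleration. Using a(0) = -6, we get a(t) = -40·t^3 + 48·t^2 - 12·t - 6. The antiderivative of acceleration, with v(0) = 4, gives velocity: v(t) = -10·t^4 + 16·t^3 - 6·t^2 - 6·t + 4. Using v(t) = -10·t^4 + 16·t^3 - 6·t^2 - 6·t + 4 and substituting t = 3, we find v = -446.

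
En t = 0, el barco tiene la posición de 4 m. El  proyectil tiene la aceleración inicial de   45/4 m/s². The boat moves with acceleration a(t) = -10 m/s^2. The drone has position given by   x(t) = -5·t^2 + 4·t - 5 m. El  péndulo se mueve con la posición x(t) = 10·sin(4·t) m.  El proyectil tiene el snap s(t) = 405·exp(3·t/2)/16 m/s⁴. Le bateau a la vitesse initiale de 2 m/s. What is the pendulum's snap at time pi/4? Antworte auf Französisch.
En partant de la position x(t) = 10·sin(4·t), nous prenons 4 dérivées. En prenant d/dt de x(t), nous trouvons v(t) = 40·cos(4·t). La dérivée de la vitesse donne l'accélération: a(t) = -160·sin(4·t). La dérivée de l'accélération donne le jerk: j(t) = -640·cos(4·t). En prenant d/dt de j(t), nous trouvons s(t) = 2560·sin(4·t). En utilisant s(t) = 2560·sin(4·t) et en substituant t = pi/4, nous trouvons s = 0.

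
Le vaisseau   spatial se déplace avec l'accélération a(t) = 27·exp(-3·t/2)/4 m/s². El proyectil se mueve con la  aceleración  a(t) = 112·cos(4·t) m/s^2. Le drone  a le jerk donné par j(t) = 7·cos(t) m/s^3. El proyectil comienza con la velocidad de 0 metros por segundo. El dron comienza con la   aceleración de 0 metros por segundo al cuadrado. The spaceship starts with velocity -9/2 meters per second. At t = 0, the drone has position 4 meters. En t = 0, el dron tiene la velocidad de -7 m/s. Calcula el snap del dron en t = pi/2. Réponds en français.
Nous devons dériver notre équation du jerk j(t) = 7·cos(t) 1 fois. En dérivant le jerk, nous obtenons le snap: s(t) = -7·sin(t). En utilisant s(t) = -7·sin(t) et en substituant t = pi/2, nous trouvons s = -7.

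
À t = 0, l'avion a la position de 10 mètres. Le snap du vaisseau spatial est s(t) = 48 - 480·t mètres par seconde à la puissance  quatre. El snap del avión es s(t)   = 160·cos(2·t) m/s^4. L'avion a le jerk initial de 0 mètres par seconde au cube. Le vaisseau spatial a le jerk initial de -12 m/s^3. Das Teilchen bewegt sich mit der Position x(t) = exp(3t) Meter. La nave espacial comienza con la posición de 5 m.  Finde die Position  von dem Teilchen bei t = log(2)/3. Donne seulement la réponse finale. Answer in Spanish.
La respuesta es 2.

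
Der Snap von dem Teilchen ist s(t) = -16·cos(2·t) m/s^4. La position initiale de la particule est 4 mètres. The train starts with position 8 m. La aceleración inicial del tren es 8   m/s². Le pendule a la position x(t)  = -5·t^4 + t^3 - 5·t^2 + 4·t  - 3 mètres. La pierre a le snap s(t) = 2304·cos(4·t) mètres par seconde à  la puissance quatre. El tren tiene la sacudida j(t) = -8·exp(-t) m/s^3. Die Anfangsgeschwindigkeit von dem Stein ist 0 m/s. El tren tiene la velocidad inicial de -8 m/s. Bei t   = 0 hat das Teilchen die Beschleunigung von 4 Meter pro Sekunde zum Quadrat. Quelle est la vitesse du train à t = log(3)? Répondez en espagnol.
Necesitamos integrar nuestra ecuación de la sacudida j(t) = -8·exp(-t) 2 veces. Integrando la sacudida y usando la condición inicial a(0) = 8, obtenemos a(t) = 8·exp(-t). Tomando ∫a(t)dt y aplicando v(0) = -8, encontramos v(t) = -8·exp(-t). Usando v(t) = -8·exp(-t) y sustituyendo t = log(3), encontramos v = -8/3.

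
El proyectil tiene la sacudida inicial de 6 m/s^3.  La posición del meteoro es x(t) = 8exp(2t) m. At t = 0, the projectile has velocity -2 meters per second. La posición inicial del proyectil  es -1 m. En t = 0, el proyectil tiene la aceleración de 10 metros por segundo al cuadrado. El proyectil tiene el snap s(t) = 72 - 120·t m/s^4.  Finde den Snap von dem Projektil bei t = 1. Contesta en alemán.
Mit s(t) = 72 - 120·t und Einsetzen von t = 1, finden wir s = -48.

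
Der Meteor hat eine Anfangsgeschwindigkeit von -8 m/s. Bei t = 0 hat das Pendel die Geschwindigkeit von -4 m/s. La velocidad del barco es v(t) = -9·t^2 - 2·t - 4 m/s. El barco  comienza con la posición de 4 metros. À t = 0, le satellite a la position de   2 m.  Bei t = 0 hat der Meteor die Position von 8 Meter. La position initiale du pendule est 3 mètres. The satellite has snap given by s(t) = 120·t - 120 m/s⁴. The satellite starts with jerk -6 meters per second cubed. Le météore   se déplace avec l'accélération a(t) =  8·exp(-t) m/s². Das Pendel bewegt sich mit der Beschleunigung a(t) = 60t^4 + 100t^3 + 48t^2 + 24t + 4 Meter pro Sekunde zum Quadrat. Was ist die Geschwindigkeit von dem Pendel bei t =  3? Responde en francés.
Pour résoudre ceci, nous devons prendre 1 intégrale de notre équation de l'accélération a(t) = 60·t^4 + 100·t^3 + 48·t^2 + 24·t + 4. L'intégrale de l'accélération, avec v(0) = -4, donne la vitesse: v(t) = 12·t^5 + 25·t^4 + 16·t^3 + 12·t^2 + 4·t - 4. Nous avons la vitesse v(t) = 12·t^5 + 25·t^4 + 16·t^3 + 12·t^2 + 4·t - 4. En substituant t = 3: v(3) = 5489.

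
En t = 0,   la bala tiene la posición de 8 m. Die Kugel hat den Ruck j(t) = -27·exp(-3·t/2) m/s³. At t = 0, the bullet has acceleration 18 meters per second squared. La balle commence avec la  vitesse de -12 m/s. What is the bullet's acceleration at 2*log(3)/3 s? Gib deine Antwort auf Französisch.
Nous devons trouver la primitive de notre équation du jerk j(t) = -27·exp(-3·t/2) 1 fois. L'intégrale du jerk est l'accélération. En utilisant a(0) = 18, nous obtenons a(t) = 18·exp(-3·t/2). De l'équation de l'accélération a(t) = 18·exp(-3·t/2), nous substituons t = 2*log(3)/3 pour obtenir a = 6.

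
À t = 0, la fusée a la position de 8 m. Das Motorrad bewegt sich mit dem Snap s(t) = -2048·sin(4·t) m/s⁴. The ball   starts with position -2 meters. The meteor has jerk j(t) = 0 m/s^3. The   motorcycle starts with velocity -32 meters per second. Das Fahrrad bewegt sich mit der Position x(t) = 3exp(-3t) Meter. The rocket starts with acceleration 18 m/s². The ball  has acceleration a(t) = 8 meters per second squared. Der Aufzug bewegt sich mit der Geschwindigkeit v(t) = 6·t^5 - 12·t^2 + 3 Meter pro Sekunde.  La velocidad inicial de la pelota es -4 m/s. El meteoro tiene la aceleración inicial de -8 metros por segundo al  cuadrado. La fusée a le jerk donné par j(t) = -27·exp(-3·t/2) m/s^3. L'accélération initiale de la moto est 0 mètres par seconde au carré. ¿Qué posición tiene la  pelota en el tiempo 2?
Partiendo de la aceleración a(t) = 8, tomamos 2 integrales. Tomando ∫a(t)dt y aplicando v(0) = -4, encontramos v(t) = 8·t - 4. Integrando la velocidad y usando la condición inicial x(0) = -2, obtenemos x(t) = 4·t^2 - 4·t - 2. Usando x(t) = 4·t^2 - 4·t - 2 y sustituyendo t = 2, encontramos x = 6.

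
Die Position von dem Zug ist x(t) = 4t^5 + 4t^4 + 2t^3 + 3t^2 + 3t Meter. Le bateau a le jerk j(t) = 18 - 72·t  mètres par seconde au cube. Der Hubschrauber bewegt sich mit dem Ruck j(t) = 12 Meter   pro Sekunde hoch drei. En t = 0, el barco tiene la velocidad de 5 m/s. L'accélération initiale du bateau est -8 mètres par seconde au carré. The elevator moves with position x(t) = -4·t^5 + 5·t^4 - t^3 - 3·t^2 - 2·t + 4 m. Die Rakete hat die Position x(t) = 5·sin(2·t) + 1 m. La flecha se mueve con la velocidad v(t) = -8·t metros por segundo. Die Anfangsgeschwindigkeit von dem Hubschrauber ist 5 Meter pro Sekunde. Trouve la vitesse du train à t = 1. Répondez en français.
Nous devons dériver notre équation de la position x(t) = 4·t^5 + 4·t^4 + 2·t^3 + 3·t^2 + 3·t 1 fois. En dérivant la position, nous obtenons la vitesse: v(t) = 20·t^4 + 16·t^3 + 6·t^2 + 6·t + 3. Nous avons la vitesse v(t) = 20·t^4 + 16·t^3 + 6·t^2 + 6·t + 3. En substituant t = 1: v(1) = 51.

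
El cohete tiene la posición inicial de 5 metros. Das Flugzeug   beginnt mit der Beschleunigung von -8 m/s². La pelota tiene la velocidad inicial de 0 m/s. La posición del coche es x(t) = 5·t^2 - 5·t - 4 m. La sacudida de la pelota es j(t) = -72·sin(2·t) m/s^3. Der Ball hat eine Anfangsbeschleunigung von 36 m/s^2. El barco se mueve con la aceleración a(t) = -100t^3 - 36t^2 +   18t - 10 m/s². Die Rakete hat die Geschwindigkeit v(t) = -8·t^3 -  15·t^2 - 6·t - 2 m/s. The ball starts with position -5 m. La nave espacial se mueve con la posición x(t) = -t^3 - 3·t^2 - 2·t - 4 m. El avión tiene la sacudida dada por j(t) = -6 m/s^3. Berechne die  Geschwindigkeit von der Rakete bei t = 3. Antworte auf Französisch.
Nous avons la vitesse v(t) = -8·t^3 - 15·t^2 - 6·t - 2. En substituant t = 3: v(3) = -371.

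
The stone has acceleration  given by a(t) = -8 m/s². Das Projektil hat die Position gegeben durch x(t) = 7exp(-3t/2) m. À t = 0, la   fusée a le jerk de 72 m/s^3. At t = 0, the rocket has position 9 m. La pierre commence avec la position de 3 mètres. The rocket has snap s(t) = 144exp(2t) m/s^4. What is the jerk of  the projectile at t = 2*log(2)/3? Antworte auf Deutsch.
Um dies zu lösen, müssen wir 3 Ableitungen unserer Gleichung für die Position x(t) = 7·exp(-3·t/2) nehmen. Die Ableitung von der Position ergibt die Geschwindigkeit: v(t) = -21·exp(-3·t/2)/2. Mit d/dt von v(t) finden wir a(t) = 63·exp(-3·t/2)/4. Die Ableitung von der Beschleunigung ergibt den Ruck: j(t) = -189·exp(-3·t/2)/8. Mit j(t) = -189·exp(-3·t/2)/8 und Einsetzen von t = 2*log(2)/3, finden wir j = -189/16.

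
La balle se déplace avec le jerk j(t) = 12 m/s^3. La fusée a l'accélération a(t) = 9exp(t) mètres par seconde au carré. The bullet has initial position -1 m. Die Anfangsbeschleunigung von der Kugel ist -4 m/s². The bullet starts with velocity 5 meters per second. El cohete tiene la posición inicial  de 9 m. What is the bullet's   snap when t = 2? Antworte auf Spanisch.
Para resolver esto, necesitamos tomar 1 derivada de nuestra ecuación de la sacudida j(t) = 12. Tomando d/dt de j(t), encontramos s(t) = 0. Tenemos el snap s(t) = 0. Sustituyendo t = 2: s(2) = 0.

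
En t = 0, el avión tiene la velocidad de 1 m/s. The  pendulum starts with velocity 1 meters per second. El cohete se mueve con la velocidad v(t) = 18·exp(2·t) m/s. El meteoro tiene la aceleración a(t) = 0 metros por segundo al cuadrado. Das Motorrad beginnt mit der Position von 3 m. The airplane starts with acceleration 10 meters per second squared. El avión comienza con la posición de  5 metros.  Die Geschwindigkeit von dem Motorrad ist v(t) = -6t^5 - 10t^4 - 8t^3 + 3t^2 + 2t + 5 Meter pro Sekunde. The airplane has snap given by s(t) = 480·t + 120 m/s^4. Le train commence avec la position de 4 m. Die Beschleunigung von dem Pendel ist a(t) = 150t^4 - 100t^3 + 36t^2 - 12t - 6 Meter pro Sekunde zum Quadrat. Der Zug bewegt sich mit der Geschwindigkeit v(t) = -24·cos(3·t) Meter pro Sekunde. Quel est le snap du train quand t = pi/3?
Pour résoudre ceci, nous devons prendre 3 dérivées de notre équation de la vitesse v(t) = -24·cos(3·t). En dérivant la vitesse, nous obtenons l'accélération: a(t) = 72·sin(3·t). En prenant d/dt de a(t), nous trouvons j(t) = 216·cos(3·t). En dérivant le jerk, nous obtenons le snap: s(t) = -648·sin(3·t). En utilisant s(t) = -648·sin(3·t) et en substituant t = pi/3, nous trouvons s = 0.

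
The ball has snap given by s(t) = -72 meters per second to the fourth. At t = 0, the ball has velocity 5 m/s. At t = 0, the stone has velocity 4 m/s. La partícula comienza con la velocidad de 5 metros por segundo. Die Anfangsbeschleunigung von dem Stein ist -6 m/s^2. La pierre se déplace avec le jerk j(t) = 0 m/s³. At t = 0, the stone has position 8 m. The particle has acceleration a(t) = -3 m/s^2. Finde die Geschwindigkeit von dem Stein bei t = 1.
Ausgehend von dem Ruck j(t) = 0, nehmen wir 2 Integrale. Mit ∫j(t)dt und Anwendung von a(0) = -6, finden wir a(t) = -6. Die Stammfunktion von der Beschleunigung, mit v(0) = 4, ergibt die Geschwindigkeit: v(t) = 4 - 6·t. Wir haben die Geschwindigkeit v(t) = 4 - 6·t. Durch Einsetzen von t = 1: v(1) = -2.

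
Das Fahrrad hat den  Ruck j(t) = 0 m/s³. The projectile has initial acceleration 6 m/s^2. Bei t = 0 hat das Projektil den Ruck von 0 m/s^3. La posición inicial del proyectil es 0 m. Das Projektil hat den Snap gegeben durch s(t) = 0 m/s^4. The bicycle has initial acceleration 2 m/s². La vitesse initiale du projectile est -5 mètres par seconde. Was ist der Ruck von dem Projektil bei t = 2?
Wir müssen das Integral unserer Gleichung für den Snap s(t) = 0 1-mal finden. Das Integral von dem Snap ist der Ruck. Mit j(0) = 0 erhalten wir j(t) = 0. Wir haben den Ruck j(t) = 0. Durch Einsetzen von t = 2: j(2) = 0.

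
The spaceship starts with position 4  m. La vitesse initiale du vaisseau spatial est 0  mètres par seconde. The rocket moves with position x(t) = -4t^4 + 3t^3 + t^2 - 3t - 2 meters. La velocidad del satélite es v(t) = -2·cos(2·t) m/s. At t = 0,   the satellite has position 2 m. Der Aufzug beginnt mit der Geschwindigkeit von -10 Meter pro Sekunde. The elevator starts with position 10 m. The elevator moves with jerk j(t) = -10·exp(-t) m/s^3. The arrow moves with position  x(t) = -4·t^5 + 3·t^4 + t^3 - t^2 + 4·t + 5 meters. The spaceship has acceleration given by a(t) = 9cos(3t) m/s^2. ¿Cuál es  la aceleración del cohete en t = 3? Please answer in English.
To solve this, we need to take 2 derivatives of our position equation x(t) = -4·t^4 + 3·t^3 + t^2 - 3·t - 2. The derivative of position gives velocity: v(t) = -16·t^3 + 9·t^2 + 2·t - 3. Taking d/dt of v(t), we find a(t) = -48·t^2 + 18·t + 2. From the given acceleration equation a(t) = -48·t^2 + 18·t + 2, we substitute t = 3 to get a = -376.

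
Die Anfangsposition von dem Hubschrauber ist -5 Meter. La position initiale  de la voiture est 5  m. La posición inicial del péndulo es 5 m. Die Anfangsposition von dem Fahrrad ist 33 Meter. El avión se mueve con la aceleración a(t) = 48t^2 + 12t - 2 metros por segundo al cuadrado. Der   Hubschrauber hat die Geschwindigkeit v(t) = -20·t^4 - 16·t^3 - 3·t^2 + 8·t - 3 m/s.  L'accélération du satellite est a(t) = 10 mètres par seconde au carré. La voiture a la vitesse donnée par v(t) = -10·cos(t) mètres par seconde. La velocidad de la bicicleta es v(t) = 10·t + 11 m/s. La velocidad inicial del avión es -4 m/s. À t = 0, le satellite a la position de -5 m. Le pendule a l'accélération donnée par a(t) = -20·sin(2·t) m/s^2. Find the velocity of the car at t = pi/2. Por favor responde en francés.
Nous avons la vitesse v(t) = -10·cos(t). En substituant t = pi/2: v(pi/2) = 0.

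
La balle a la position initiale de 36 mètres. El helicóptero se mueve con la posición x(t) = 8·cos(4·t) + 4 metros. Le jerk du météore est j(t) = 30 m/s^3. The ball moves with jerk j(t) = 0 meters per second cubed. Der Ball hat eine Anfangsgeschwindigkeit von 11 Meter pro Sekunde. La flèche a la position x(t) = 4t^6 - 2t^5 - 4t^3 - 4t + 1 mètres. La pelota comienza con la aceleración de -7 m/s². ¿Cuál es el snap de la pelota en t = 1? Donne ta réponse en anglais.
To solve this, we need to take 1 derivative of our jerk equation j(t) = 0. Taking d/dt of j(t), we find s(t) = 0. Using s(t) = 0 and substituting t = 1, we find s = 0.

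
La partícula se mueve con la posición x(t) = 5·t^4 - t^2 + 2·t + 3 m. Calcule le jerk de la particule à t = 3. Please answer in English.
To solve this, we need to take 3 derivatives of our position equation x(t) = 5·t^4 - t^2 + 2·t + 3. The derivative of position gives velocity: v(t) = 20·t^3 - 2·t + 2. Taking d/dt of v(t), we find a(t) = 60·t^2 - 2. Differentiating acceleration, we get jerk: j(t) = 120·t. We have jerk j(t) = 120·t. Substituting t = 3: j(3) = 360.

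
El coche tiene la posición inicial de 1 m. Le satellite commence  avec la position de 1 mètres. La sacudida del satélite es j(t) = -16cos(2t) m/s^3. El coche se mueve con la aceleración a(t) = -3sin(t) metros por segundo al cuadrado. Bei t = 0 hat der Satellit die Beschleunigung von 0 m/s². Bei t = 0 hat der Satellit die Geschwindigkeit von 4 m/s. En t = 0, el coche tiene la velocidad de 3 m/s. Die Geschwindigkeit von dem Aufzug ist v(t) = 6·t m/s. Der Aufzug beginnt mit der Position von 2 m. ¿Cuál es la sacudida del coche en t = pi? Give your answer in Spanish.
Debemos derivar nuestra ecuación de la aceleración a(t) = -3·sin(t) 1 vez. Derivando la aceleración, obtenemos la sacudida: j(t) = -3·cos(t). Usando j(t) = -3·cos(t) y sustituyendo t = pi, encontramos j = 3.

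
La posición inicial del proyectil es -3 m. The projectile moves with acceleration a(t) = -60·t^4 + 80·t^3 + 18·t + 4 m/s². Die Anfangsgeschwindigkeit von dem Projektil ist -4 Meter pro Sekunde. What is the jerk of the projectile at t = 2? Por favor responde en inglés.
Starting from acceleration a(t) = -60·t^4 + 80·t^3 + 18·t + 4, we take 1 derivative. The derivative of acceleration gives jerk: j(t) = -240·t^3 + 240·t^2 + 18. From the given jerk equation j(t) = -240·t^3 + 240·t^2 + 18, we substitute t = 2 to get j = -942.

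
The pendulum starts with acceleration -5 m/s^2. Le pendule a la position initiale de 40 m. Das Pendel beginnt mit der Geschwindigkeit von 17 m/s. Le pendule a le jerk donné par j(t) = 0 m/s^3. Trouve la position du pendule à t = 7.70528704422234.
Nous devons intégrer notre équation du jerk j(t) = 0 3 fois. En intégrant le jerk et en utilisant la condition initiale a(0) = -5, nous obtenons a(t) = -5. L'intégrale de l'accélération, avec v(0) = 17, donne la vitesse: v(t) = 17 - 5·t. En prenant ∫v(t)dt et en appliquant x(0) = 40, nous trouvons x(t) = -5·t^2/2 + 17·t + 40. Nous avons la position x(t) = -5·t^2/2 + 17·t + 40. En substituant t = 7.70528704422234: x(7.70528704422234) = 22.5612586671282.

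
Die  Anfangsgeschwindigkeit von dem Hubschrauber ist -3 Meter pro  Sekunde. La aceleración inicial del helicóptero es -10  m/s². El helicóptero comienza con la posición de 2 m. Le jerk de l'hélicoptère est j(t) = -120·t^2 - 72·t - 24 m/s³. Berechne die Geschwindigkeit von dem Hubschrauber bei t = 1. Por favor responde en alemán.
Um dies zu lösen, müssen wir 2 Stammfunktionen unserer Gleichung für den Ruck j(t) = -120·t^2 - 72·t - 24 finden. Durch Integration von dem Ruck und Verwendung der Anfangsbedingung a(0) = -10, erhalten wir a(t) = -40·t^3 - 36·t^2 - 24·t - 10. Mit ∫a(t)dt und Anwendung von v(0) = -3, finden wir v(t) = -10·t^4 - 12·t^3 - 12·t^2 - 10·t - 3. Mit v(t) = -10·t^4 - 12·t^3 - 12·t^2 - 10·t - 3 und Einsetzen von t = 1, finden wir v = -47.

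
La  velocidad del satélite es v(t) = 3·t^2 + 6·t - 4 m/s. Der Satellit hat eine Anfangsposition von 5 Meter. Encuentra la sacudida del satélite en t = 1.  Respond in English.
Starting from velocity v(t) = 3·t^2 + 6·t - 4, we take 2 derivatives. Differentiating velocity, we get acceleration: a(t) = 6·t + 6. The derivative of acceleration gives jerk: j(t) = 6. From the given jerk equation j(t) = 6, we substitute t = 1 to get j = 6.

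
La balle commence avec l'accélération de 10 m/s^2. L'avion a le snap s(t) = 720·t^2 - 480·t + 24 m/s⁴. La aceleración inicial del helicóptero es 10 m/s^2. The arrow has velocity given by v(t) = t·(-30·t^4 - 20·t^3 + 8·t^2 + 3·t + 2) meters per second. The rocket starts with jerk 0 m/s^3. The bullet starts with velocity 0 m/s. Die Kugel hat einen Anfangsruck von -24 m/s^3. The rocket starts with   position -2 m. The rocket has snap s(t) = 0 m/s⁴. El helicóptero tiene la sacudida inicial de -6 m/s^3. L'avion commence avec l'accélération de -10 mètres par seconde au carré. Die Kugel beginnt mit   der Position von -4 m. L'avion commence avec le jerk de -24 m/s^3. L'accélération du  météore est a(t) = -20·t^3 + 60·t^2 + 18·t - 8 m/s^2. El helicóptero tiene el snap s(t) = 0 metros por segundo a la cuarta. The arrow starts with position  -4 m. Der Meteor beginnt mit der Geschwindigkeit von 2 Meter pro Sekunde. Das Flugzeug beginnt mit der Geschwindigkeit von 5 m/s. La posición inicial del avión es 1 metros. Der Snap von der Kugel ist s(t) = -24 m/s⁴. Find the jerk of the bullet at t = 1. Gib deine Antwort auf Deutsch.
Um dies zu lösen, müssen wir 1 Integral unserer Gleichung für den Snap s(t) = -24 finden. Durch Integration von dem Snap und Verwendung der Anfangsbedingung j(0) = -24, erhalten wir j(t) = -24·t - 24. Mit j(t) = -24·t - 24 und Einsetzen von t = 1, finden wir j = -48.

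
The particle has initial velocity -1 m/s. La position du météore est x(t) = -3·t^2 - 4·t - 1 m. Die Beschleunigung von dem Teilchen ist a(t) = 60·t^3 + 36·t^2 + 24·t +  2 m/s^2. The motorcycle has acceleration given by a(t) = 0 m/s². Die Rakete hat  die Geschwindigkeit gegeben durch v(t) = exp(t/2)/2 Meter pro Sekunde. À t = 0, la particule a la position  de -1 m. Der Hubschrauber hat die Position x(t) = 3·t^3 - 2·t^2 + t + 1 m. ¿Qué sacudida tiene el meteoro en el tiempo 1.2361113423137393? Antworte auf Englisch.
We must differentiate our position equation x(t) = -3·t^2 - 4·t - 1 3 times. Differentiating position, we get velocity: v(t) = -6·t - 4. Differentiating velocity, we get acceleration: a(t) = -6. Differentiating acceleration, we get jerk: j(t) = 0. From the given jerk equation j(t) = 0, we substitute t = 1.2361113423137393 to get j = 0.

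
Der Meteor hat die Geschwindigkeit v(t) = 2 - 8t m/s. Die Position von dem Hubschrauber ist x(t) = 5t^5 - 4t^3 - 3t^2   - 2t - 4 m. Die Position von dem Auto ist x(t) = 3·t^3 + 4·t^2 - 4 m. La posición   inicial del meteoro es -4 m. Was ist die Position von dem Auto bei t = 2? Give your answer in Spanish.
De la ecuación de la posición x(t) = 3·t^3 + 4·t^2 - 4, sustituimos t = 2 para obtener x = 36.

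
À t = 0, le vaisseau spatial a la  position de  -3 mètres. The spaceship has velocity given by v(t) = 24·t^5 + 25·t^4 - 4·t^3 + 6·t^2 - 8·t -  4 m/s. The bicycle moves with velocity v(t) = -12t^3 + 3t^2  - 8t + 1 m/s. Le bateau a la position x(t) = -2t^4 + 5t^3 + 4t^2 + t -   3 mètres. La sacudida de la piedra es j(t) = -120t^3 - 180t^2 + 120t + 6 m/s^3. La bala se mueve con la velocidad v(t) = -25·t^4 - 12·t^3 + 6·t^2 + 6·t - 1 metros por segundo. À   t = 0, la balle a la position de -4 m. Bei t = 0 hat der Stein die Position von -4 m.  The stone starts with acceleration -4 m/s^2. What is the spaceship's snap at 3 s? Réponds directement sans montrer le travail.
The snap at t = 3 is s = 14736.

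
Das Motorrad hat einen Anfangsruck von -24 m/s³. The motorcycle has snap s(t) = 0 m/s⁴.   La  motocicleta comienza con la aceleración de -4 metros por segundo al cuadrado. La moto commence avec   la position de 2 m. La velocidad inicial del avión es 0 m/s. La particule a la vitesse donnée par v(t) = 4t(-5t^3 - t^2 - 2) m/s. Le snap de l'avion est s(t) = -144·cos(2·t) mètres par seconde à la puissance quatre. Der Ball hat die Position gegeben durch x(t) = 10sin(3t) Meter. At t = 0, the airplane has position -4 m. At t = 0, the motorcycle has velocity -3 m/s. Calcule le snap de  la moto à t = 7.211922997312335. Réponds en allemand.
Wir haben den Snap s(t) = 0. Durch Einsetzen von t = 7.211922997312335: s(7.211922997312335) = 0.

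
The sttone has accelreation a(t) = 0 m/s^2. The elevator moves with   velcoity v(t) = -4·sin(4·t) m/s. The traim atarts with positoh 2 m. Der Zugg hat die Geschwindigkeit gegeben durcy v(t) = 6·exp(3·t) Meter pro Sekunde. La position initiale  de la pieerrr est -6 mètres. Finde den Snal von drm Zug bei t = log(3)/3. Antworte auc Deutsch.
Ausgehend von der Geschwindigkeit v(t) = 6·exp(3·t), nehmen wir 3 Ableitungen. Mit d/dt von v(t) finden wir a(t) = 18·exp(3·t). Durch Ableiten von der Beschleunigung erhalten wir den Ruck: j(t) = 54·exp(3·t). Die Ableitung von dem Ruck ergibt den Snap: s(t) = 162·exp(3·t). Mit s(t) = 162·exp(3·t) und Einsetzen von t = log(3)/3, finden wir s = 486.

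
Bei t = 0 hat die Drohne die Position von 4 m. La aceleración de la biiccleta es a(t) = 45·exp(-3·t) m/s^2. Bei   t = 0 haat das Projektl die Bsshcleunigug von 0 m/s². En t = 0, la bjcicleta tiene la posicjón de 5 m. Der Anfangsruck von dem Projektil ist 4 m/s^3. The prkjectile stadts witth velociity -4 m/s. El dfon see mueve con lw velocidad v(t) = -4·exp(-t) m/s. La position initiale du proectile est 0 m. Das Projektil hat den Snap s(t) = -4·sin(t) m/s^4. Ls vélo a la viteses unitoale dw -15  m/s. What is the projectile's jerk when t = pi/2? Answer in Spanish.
Debemos encontrar la integral de nuestra ecuación del snap s(t) = -4·sin(t) 1 vez. La antiderivada del snap es la sacudida. Usando j(0) = 4, obtenemos j(t) = 4·cos(t). Usando j(t) = 4·cos(t) y sustituyendo t = pi/2, encontramos j = 0.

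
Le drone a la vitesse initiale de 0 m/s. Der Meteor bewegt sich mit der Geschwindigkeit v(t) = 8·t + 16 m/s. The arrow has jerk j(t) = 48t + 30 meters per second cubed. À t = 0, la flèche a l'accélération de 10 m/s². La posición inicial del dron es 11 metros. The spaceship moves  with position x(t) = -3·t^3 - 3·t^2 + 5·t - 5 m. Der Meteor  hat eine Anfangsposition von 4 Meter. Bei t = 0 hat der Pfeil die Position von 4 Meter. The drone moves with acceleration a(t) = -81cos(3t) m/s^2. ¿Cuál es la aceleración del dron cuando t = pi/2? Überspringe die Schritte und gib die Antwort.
La aceleración en t = pi/2 es a = 0.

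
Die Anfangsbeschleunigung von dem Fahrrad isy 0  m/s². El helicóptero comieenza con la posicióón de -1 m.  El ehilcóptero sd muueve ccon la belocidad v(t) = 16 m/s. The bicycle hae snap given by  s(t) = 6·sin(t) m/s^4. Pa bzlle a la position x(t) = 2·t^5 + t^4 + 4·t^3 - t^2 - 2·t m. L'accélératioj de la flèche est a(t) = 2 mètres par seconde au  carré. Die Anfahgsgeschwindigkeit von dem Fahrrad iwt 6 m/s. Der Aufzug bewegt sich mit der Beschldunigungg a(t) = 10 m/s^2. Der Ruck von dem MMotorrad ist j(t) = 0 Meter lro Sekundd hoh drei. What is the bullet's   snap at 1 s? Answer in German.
Wir müssen unsere Gleichung für die Position x(t) = 2·t^5 + t^4 + 4·t^3 - t^2 - 2·t 4-mal ableiten. Die Ableitung von der Position ergibt die Geschwindigkeit: v(t) = 10·t^4 + 4·t^3 + 12·t^2 - 2·t - 2. Die Ableitung von der Geschwindigkeit ergibt die Beschleunigung: a(t) = 40·t^3 + 12·t^2 + 24·t - 2. Durch Ableiten von der Beschleunigung erhalten wir den Ruck: j(t) = 120·t^2 + 24·t + 24. Durch Ableiten von dem Ruck erhalten wir den Snap: s(t) = 240·t + 24. Wir haben den Snap s(t) = 240·t + 24. Durch Einsetzen von t = 1: s(1) = 264.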